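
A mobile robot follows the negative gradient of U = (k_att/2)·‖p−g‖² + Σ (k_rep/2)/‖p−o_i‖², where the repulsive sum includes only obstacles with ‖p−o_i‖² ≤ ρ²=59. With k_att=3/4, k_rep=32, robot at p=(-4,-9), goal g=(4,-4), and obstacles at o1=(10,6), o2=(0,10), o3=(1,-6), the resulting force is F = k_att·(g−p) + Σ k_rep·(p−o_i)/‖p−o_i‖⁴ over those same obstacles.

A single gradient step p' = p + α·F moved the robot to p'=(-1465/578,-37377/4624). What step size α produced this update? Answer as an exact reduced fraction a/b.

F_att = 3/4·(g−p) = 3/4·(8,5) = (6.0000,3.7500)
o1: d²=421 > ρ²=59 → inactive
o2: d²=377 > ρ²=59 → inactive
o3: d²=34 ≤ ρ²=59; F_rep = 32·(-5,-3)/34² = (-0.1384,-0.0830)
F = F_att + ΣF_rep = (5.8616,3.6670)
Δp = p'−p = (1.4654,0.9167); α = Δx/Fx = (847/578) / (1694/289) = 1/4
check: Δy/Fy = (4239/4624) / (4239/1156) = 1/4 ✓

α = 1/4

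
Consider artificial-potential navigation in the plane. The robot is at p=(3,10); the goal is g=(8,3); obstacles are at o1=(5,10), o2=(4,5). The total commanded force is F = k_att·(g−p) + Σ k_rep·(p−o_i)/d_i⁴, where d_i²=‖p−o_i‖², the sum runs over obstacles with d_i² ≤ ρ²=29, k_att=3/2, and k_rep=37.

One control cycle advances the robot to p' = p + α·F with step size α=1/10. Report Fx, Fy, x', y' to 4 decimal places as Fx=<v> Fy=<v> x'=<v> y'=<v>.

F_att = 3/2·(g−p) = 3/2·(5,-7) = (7.5000,-10.5000)
o1: d²=4 ≤ ρ²=29; F_rep = 37·(-2,0)/4² = (-4.6250,0.0000)
o2: d²=26 ≤ ρ²=29; F_rep = 37·(-1,5)/26² = (-0.0547,0.2737)
F = F_att + ΣF_rep = (2.8203,-10.2263)
p' = p + 1/10·F = (3.2820,8.9774)

Fx=2.8203 Fy=-10.2263 x'=3.2820 y'=8.9774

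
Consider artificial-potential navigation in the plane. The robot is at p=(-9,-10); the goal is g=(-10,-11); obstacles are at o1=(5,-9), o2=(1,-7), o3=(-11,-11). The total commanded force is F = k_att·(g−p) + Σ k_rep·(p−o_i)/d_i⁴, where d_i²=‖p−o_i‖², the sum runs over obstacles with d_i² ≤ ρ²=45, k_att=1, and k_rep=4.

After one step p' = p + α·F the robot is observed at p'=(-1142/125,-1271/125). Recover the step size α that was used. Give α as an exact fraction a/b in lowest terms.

α = 1/5

F_att = 1·(g−p) = 1·(-1,-1) = (-1.0000,-1.0000)
o1: d²=197 > ρ²=45 → inactive
o2: d²=109 > ρ²=45 → inactive
o3: d²=5 ≤ ρ²=45; F_rep = 4·(2,1)/5² = (0.3200,0.1600)
F = F_att + ΣF_rep = (-0.6800,-0.8400)
Δp = p'−p = (-0.1360,-0.1680); α = Δx/Fx = (-17/125) / (-17/25) = 1/5
check: Δy/Fy = (-21/125) / (-21/25) = 1/5 ✓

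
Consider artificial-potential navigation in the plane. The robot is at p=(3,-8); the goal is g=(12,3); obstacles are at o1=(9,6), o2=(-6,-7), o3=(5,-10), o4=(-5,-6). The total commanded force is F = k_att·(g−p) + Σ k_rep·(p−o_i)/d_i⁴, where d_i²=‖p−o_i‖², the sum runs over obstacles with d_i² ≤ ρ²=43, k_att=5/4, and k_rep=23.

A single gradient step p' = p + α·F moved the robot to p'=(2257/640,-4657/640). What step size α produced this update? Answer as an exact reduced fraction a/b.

F_att = 5/4·(g−p) = 5/4·(9,11) = (11.2500,13.7500)
o1: d²=232 > ρ²=43 → inactive
o2: d²=82 > ρ²=43 → inactive
o3: d²=8 ≤ ρ²=43; F_rep = 23·(-2,2)/8² = (-0.7188,0.7188)
o4: d²=68 > ρ²=43 → inactive
F = F_att + ΣF_rep = (10.5312,14.4688)
Δp = p'−p = (0.5266,0.7234); α = Δx/Fx = (337/640) / (337/32) = 1/20
check: Δy/Fy = (463/640) / (463/32) = 1/20 ✓

α = 1/20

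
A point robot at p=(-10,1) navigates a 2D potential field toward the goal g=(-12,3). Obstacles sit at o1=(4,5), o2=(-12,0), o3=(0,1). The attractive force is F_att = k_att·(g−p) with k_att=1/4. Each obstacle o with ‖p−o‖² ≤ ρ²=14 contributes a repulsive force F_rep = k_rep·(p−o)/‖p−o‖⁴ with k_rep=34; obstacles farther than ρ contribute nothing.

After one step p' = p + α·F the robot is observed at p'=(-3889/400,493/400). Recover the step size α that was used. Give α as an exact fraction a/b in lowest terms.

α = 1/8

F_att = 1/4·(g−p) = 1/4·(-2,2) = (-0.5000,0.5000)
o1: d²=212 > ρ²=14 → inactive
o2: d²=5 ≤ ρ²=14; F_rep = 34·(2,1)/5² = (2.7200,1.3600)
o3: d²=100 > ρ²=14 → inactive
F = F_att + ΣF_rep = (2.2200,1.8600)
Δp = p'−p = (0.2775,0.2325); α = Δx/Fx = (111/400) / (111/50) = 1/8
check: Δy/Fy = (93/400) / (93/50) = 1/8 ✓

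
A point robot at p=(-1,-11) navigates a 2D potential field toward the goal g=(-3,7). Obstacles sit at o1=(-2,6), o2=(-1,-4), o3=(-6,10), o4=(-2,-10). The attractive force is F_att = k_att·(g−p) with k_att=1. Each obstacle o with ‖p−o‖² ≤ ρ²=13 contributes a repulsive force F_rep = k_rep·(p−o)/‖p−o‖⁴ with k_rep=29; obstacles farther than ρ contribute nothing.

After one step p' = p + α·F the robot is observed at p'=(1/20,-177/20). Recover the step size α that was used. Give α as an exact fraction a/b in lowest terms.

α = 1/5

F_att = 1·(g−p) = 1·(-2,18) = (-2.0000,18.0000)
o1: d²=290 > ρ²=13 → inactive
o2: d²=49 > ρ²=13 → inactive
o3: d²=466 > ρ²=13 → inactive
o4: d²=2 ≤ ρ²=13; F_rep = 29·(1,-1)/2² = (7.2500,-7.2500)
F = F_att + ΣF_rep = (5.2500,10.7500)
Δp = p'−p = (1.0500,2.1500); α = Δx/Fx = (21/20) / (21/4) = 1/5
check: Δy/Fy = (43/20) / (43/4) = 1/5 ✓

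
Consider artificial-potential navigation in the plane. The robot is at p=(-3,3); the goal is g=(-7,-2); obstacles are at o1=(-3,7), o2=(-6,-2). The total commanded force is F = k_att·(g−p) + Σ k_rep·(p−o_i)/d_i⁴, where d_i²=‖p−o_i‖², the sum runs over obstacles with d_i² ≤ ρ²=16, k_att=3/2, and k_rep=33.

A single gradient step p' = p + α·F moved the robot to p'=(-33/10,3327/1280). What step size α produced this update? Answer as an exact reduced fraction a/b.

F_att = 3/2·(g−p) = 3/2·(-4,-5) = (-6.0000,-7.5000)
o1: d²=16 ≤ ρ²=16; F_rep = 33·(0,-4)/16² = (0.0000,-0.5156)
o2: d²=34 > ρ²=16 → inactive
F = F_att + ΣF_rep = (-6.0000,-8.0156)
Δp = p'−p = (-0.3000,-0.4008); α = Δx/Fx = (-3/10) / (-6) = 1/20
check: Δy/Fy = (-513/1280) / (-513/64) = 1/20 ✓

α = 1/20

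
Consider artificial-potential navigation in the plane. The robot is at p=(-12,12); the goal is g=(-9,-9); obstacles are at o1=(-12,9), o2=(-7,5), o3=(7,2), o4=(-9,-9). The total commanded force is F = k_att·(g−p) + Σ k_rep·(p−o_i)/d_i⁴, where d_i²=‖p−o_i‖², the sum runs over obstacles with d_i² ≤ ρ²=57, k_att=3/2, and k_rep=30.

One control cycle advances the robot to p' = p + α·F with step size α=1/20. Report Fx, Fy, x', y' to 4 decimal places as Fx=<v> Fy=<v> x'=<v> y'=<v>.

F_att = 3/2·(g−p) = 3/2·(3,-21) = (4.5000,-31.5000)
o1: d²=9 ≤ ρ²=57; F_rep = 30·(0,3)/9² = (0.0000,1.1111)
o2: d²=74 > ρ²=57 → inactive
o3: d²=461 > ρ²=57 → inactive
o4: d²=450 > ρ²=57 → inactive
F = F_att + ΣF_rep = (4.5000,-30.3889)
p' = p + 1/20·F = (-11.7750,10.4806)

Fx=4.5000 Fy=-30.3889 x'=-11.7750 y'=10.4806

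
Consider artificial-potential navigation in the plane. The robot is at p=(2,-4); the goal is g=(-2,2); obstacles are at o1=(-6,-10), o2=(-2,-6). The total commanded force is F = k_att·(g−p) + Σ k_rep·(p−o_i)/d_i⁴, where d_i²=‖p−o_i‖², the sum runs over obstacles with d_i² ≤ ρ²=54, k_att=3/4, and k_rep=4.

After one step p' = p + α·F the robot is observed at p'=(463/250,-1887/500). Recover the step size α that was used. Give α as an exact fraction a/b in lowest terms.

F_att = 3/4·(g−p) = 3/4·(-4,6) = (-3.0000,4.5000)
o1: d²=100 > ρ²=54 → inactive
o2: d²=20 ≤ ρ²=54; F_rep = 4·(4,2)/20² = (0.0400,0.0200)
F = F_att + ΣF_rep = (-2.9600,4.5200)
Δp = p'−p = (-0.1480,0.2260); α = Δx/Fx = (-37/250) / (-74/25) = 1/20
check: Δy/Fy = (113/500) / (113/25) = 1/20 ✓

α = 1/20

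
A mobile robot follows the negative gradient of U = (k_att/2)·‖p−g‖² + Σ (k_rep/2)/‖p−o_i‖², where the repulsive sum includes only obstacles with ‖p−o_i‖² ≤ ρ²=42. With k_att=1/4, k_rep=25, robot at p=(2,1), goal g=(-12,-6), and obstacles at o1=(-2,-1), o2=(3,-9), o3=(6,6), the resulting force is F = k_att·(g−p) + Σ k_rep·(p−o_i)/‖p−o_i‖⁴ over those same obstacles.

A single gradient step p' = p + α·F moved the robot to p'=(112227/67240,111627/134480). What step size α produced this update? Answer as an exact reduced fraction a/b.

F_att = 1/4·(g−p) = 1/4·(-14,-7) = (-3.5000,-1.7500)
o1: d²=20 ≤ ρ²=42; F_rep = 25·(4,2)/20² = (0.2500,0.1250)
o2: d²=101 > ρ²=42 → inactive
o3: d²=41 ≤ ρ²=42; F_rep = 25·(-4,-5)/41² = (-0.0595,-0.0744)
F = F_att + ΣF_rep = (-3.3095,-1.6994)
Δp = p'−p = (-0.3309,-0.1699); α = Δx/Fx = (-22253/67240) / (-22253/6724) = 1/10
check: Δy/Fy = (-22853/134480) / (-22853/13448) = 1/10 ✓

α = 1/10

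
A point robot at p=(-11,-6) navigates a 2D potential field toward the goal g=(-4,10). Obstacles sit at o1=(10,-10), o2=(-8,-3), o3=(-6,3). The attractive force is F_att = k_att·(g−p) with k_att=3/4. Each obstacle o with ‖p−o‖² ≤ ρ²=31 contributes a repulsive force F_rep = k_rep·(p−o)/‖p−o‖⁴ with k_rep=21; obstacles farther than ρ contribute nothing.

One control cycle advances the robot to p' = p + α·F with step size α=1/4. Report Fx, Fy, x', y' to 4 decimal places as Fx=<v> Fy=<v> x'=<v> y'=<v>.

Fx=5.0556 Fy=11.8056 x'=-9.7361 y'=-3.0486

F_att = 3/4·(g−p) = 3/4·(7,16) = (5.2500,12.0000)
o1: d²=457 > ρ²=31 → inactive
o2: d²=18 ≤ ρ²=31; F_rep = 21·(-3,-3)/18² = (-0.1944,-0.1944)
o3: d²=106 > ρ²=31 → inactive
F = F_att + ΣF_rep = (5.0556,11.8056)
p' = p + 1/4·F = (-9.7361,-3.0486)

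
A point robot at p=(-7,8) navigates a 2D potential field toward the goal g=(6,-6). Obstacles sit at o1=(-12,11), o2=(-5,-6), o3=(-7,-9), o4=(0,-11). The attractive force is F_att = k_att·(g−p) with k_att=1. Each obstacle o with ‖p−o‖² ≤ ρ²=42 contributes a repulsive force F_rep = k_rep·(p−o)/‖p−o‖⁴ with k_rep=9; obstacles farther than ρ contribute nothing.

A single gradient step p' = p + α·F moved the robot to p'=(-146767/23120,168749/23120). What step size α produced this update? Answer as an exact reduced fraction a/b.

α = 1/20

F_att = 1·(g−p) = 1·(13,-14) = (13.0000,-14.0000)
o1: d²=34 ≤ ρ²=42; F_rep = 9·(5,-3)/34² = (0.0389,-0.0234)
o2: d²=200 > ρ²=42 → inactive
o3: d²=289 > ρ²=42 → inactive
o4: d²=410 > ρ²=42 → inactive
F = F_att + ΣF_rep = (13.0389,-14.0234)
Δp = p'−p = (0.6519,-0.7012); α = Δx/Fx = (15073/23120) / (15073/1156) = 1/20
check: Δy/Fy = (-16211/23120) / (-16211/1156) = 1/20 ✓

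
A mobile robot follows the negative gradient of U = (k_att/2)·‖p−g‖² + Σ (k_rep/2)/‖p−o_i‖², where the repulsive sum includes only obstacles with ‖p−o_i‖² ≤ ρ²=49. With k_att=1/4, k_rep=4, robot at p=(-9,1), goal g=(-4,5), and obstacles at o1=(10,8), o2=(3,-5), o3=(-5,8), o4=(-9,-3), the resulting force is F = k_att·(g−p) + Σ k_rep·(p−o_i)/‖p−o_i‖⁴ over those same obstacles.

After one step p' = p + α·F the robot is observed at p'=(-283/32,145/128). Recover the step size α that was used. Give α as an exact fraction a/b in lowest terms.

α = 1/8

F_att = 1/4·(g−p) = 1/4·(5,4) = (1.2500,1.0000)
o1: d²=410 > ρ²=49 → inactive
o2: d²=180 > ρ²=49 → inactive
o3: d²=65 > ρ²=49 → inactive
o4: d²=16 ≤ ρ²=49; F_rep = 4·(0,4)/16² = (0.0000,0.0625)
F = F_att + ΣF_rep = (1.2500,1.0625)
Δp = p'−p = (0.1562,0.1328); α = Δx/Fx = (5/32) / (5/4) = 1/8
check: Δy/Fy = (17/128) / (17/16) = 1/8 ✓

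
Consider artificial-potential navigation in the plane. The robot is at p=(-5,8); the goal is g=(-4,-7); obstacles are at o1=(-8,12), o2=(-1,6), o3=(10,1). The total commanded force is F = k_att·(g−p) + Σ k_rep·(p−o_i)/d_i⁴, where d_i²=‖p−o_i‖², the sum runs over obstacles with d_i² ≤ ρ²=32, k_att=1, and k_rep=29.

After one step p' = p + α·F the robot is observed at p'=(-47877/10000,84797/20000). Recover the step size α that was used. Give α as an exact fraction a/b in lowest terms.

F_att = 1·(g−p) = 1·(1,-15) = (1.0000,-15.0000)
o1: d²=25 ≤ ρ²=32; F_rep = 29·(3,-4)/25² = (0.1392,-0.1856)
o2: d²=20 ≤ ρ²=32; F_rep = 29·(-4,2)/20² = (-0.2900,0.1450)
o3: d²=274 > ρ²=32 → inactive
F = F_att + ΣF_rep = (0.8492,-15.0406)
Δp = p'−p = (0.2123,-3.7601); α = Δx/Fx = (2123/10000) / (2123/2500) = 1/4
check: Δy/Fy = (-75203/20000) / (-75203/5000) = 1/4 ✓

α = 1/4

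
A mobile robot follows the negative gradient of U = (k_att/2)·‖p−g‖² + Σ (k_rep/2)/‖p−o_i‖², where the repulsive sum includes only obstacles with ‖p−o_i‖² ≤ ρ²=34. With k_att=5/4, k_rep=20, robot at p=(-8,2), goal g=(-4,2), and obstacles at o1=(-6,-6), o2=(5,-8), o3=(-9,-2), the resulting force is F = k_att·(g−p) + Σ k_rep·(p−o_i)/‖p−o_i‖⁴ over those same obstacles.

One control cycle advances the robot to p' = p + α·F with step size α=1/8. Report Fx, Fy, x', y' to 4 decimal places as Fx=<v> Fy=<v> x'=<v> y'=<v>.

Fx=5.0692 Fy=0.2768 x'=-7.3663 y'=2.0346

F_att = 5/4·(g−p) = 5/4·(4,0) = (5.0000,0.0000)
o1: d²=68 > ρ²=34 → inactive
o2: d²=269 > ρ²=34 → inactive
o3: d²=17 ≤ ρ²=34; F_rep = 20·(1,4)/17² = (0.0692,0.2768)
F = F_att + ΣF_rep = (5.0692,0.2768)
p' = p + 1/8·F = (-7.3663,2.0346)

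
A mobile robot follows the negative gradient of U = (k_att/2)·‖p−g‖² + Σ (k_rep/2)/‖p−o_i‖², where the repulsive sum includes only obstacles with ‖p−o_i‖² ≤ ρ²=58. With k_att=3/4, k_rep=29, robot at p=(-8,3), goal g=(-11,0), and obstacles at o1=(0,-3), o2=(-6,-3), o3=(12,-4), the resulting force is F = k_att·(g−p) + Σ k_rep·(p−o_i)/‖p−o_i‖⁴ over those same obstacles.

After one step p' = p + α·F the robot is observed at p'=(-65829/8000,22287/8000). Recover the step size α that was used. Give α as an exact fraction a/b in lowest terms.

F_att = 3/4·(g−p) = 3/4·(-3,-3) = (-2.2500,-2.2500)
o1: d²=100 > ρ²=58 → inactive
o2: d²=40 ≤ ρ²=58; F_rep = 29·(-2,6)/40² = (-0.0362,0.1087)
o3: d²=449 > ρ²=58 → inactive
F = F_att + ΣF_rep = (-2.2862,-2.1412)
Δp = p'−p = (-0.2286,-0.2141); α = Δx/Fx = (-1829/8000) / (-1829/800) = 1/10
check: Δy/Fy = (-1713/8000) / (-1713/800) = 1/10 ✓

α = 1/10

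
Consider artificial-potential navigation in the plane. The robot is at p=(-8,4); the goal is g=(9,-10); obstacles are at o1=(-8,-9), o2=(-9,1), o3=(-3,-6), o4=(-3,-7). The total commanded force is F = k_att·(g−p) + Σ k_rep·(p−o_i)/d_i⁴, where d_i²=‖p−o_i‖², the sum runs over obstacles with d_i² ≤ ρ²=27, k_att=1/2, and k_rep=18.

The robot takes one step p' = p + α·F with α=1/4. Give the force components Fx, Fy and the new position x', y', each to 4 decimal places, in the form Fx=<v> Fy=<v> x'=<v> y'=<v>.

F_att = 1/2·(g−p) = 1/2·(17,-14) = (8.5000,-7.0000)
o1: d²=169 > ρ²=27 → inactive
o2: d²=10 ≤ ρ²=27; F_rep = 18·(1,3)/10² = (0.1800,0.5400)
o3: d²=125 > ρ²=27 → inactive
o4: d²=146 > ρ²=27 → inactive
F = F_att + ΣF_rep = (8.6800,-6.4600)
p' = p + 1/4·F = (-5.8300,2.3850)

Fx=8.6800 Fy=-6.4600 x'=-5.8300 y'=2.3850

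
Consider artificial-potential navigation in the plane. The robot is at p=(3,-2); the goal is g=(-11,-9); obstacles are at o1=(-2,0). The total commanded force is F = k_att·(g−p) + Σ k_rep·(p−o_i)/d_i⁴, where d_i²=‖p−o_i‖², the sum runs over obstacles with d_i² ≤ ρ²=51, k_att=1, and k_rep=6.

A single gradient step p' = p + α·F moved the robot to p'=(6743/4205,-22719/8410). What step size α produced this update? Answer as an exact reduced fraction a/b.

α = 1/10

F_att = 1·(g−p) = 1·(-14,-7) = (-14.0000,-7.0000)
o1: d²=29 ≤ ρ²=51; F_rep = 6·(5,-2)/29² = (0.0357,-0.0143)
F = F_att + ΣF_rep = (-13.9643,-7.0143)
Δp = p'−p = (-1.3964,-0.7014); α = Δx/Fx = (-5872/4205) / (-11744/841) = 1/10
check: Δy/Fy = (-5899/8410) / (-5899/841) = 1/10 ✓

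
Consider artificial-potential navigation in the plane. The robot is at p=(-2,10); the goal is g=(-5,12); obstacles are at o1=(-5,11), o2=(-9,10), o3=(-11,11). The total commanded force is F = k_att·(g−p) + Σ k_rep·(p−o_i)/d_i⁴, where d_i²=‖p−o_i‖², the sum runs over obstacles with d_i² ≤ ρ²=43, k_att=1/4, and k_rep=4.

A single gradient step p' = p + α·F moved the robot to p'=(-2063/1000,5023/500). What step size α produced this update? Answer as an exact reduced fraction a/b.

F_att = 1/4·(g−p) = 1/4·(-3,2) = (-0.7500,0.5000)
o1: d²=10 ≤ ρ²=43; F_rep = 4·(3,-1)/10² = (0.1200,-0.0400)
o2: d²=49 > ρ²=43 → inactive
o3: d²=82 > ρ²=43 → inactive
F = F_att + ΣF_rep = (-0.6300,0.4600)
Δp = p'−p = (-0.0630,0.0460); α = Δx/Fx = (-63/1000) / (-63/100) = 1/10
check: Δy/Fy = (23/500) / (23/50) = 1/10 ✓

α = 1/10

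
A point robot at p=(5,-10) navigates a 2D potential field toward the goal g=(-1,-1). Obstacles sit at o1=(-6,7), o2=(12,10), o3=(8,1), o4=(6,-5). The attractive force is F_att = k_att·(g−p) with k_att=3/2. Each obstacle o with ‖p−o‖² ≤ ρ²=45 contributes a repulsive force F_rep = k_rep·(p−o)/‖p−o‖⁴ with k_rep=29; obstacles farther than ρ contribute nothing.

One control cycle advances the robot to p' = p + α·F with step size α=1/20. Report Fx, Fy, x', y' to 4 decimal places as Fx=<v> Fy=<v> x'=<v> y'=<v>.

F_att = 3/2·(g−p) = 3/2·(-6,9) = (-9.0000,13.5000)
o1: d²=410 > ρ²=45 → inactive
o2: d²=449 > ρ²=45 → inactive
o3: d²=130 > ρ²=45 → inactive
o4: d²=26 ≤ ρ²=45; F_rep = 29·(-1,-5)/26² = (-0.0429,-0.2145)
F = F_att + ΣF_rep = (-9.0429,13.2855)
p' = p + 1/20·F = (4.5479,-9.3357)

Fx=-9.0429 Fy=13.2855 x'=4.5479 y'=-9.3357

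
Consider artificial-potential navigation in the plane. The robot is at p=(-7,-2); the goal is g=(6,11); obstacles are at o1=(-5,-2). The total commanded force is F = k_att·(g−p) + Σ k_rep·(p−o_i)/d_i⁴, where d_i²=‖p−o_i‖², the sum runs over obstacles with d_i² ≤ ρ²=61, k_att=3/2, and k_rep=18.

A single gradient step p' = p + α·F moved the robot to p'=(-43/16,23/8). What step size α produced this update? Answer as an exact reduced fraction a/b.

α = 1/4

F_att = 3/2·(g−p) = 3/2·(13,13) = (19.5000,19.5000)
o1: d²=4 ≤ ρ²=61; F_rep = 18·(-2,0)/4² = (-2.2500,0.0000)
F = F_att + ΣF_rep = (17.2500,19.5000)
Δp = p'−p = (4.3125,4.8750); α = Δx/Fx = (69/16) / (69/4) = 1/4
check: Δy/Fy = (39/8) / (39/2) = 1/4 ✓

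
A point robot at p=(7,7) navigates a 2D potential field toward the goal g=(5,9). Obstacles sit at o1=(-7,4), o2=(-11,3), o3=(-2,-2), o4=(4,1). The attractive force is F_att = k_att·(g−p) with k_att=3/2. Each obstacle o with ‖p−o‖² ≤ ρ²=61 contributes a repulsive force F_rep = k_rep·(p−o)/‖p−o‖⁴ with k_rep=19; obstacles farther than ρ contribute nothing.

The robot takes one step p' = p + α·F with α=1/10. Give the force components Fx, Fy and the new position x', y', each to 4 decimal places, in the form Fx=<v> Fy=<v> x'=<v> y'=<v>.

F_att = 3/2·(g−p) = 3/2·(-2,2) = (-3.0000,3.0000)
o1: d²=205 > ρ²=61 → inactive
o2: d²=340 > ρ²=61 → inactive
o3: d²=162 > ρ²=61 → inactive
o4: d²=45 ≤ ρ²=61; F_rep = 19·(3,6)/45² = (0.0281,0.0563)
F = F_att + ΣF_rep = (-2.9719,3.0563)
p' = p + 1/10·F = (6.7028,7.3056)

Fx=-2.9719 Fy=3.0563 x'=6.7028 y'=7.3056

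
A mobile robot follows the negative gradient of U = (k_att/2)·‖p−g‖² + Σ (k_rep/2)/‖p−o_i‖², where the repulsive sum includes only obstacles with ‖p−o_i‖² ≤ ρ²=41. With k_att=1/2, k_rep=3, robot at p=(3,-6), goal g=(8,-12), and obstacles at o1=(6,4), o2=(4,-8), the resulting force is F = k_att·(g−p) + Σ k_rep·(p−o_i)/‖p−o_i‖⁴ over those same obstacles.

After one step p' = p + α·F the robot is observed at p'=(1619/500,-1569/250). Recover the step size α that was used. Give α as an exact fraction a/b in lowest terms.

α = 1/10

F_att = 1/2·(g−p) = 1/2·(5,-6) = (2.5000,-3.0000)
o1: d²=109 > ρ²=41 → inactive
o2: d²=5 ≤ ρ²=41; F_rep = 3·(-1,2)/5² = (-0.1200,0.2400)
F = F_att + ΣF_rep = (2.3800,-2.7600)
Δp = p'−p = (0.2380,-0.2760); α = Δx/Fx = (119/500) / (119/50) = 1/10
check: Δy/Fy = (-69/250) / (-69/25) = 1/10 ✓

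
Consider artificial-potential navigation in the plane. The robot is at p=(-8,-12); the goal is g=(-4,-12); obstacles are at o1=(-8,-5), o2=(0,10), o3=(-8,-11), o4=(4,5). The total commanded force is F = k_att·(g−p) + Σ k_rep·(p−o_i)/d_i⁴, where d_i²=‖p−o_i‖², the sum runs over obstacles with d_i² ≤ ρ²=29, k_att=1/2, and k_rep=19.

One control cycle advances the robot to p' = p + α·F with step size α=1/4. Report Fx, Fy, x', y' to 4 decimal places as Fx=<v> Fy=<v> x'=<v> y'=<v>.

Fx=2.0000 Fy=-19.0000 x'=-7.5000 y'=-16.7500

F_att = 1/2·(g−p) = 1/2·(4,0) = (2.0000,0.0000)
o1: d²=49 > ρ²=29 → inactive
o2: d²=548 > ρ²=29 → inactive
o3: d²=1 ≤ ρ²=29; F_rep = 19·(0,-1)/1² = (0.0000,-19.0000)
o4: d²=433 > ρ²=29 → inactive
F = F_att + ΣF_rep = (2.0000,-19.0000)
p' = p + 1/4·F = (-7.5000,-16.7500)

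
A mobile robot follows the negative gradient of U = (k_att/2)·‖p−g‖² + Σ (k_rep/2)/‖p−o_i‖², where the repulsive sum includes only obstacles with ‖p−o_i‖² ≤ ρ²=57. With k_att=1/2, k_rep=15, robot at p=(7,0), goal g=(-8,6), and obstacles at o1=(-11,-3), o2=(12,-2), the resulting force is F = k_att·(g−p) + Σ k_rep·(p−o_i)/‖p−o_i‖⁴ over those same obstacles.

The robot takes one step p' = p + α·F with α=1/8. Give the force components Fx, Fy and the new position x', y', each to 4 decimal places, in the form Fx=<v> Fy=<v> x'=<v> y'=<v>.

F_att = 1/2·(g−p) = 1/2·(-15,6) = (-7.5000,3.0000)
o1: d²=333 > ρ²=57 → inactive
o2: d²=29 ≤ ρ²=57; F_rep = 15·(-5,2)/29² = (-0.0892,0.0357)
F = F_att + ΣF_rep = (-7.5892,3.0357)
p' = p + 1/8·F = (6.0514,0.3795)

Fx=-7.5892 Fy=3.0357 x'=6.0514 y'=0.3795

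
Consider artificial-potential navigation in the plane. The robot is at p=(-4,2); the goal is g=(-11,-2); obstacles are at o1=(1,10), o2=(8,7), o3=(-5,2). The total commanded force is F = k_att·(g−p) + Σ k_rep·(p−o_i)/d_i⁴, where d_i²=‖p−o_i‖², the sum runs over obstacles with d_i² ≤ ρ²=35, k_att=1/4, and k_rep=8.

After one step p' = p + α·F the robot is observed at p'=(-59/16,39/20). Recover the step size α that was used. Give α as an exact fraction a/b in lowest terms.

α = 1/20

F_att = 1/4·(g−p) = 1/4·(-7,-4) = (-1.7500,-1.0000)
o1: d²=89 > ρ²=35 → inactive
o2: d²=169 > ρ²=35 → inactive
o3: d²=1 ≤ ρ²=35; F_rep = 8·(1,0)/1² = (8.0000,0.0000)
F = F_att + ΣF_rep = (6.2500,-1.0000)
Δp = p'−p = (0.3125,-0.0500); α = Δx/Fx = (5/16) / (25/4) = 1/20
check: Δy/Fy = (-1/20) / (-1) = 1/20 ✓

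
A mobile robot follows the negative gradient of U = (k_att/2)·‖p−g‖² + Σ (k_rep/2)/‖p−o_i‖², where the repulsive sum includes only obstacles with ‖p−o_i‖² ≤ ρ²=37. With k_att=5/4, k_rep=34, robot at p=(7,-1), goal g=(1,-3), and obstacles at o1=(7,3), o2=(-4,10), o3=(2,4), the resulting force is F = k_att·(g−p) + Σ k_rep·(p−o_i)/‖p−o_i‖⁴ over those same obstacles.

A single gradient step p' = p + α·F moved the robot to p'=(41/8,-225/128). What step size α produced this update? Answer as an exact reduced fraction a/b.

α = 1/4

F_att = 5/4·(g−p) = 5/4·(-6,-2) = (-7.5000,-2.5000)
o1: d²=16 ≤ ρ²=37; F_rep = 34·(0,-4)/16² = (0.0000,-0.5312)
o2: d²=242 > ρ²=37 → inactive
o3: d²=50 > ρ²=37 → inactive
F = F_att + ΣF_rep = (-7.5000,-3.0312)
Δp = p'−p = (-1.8750,-0.7578); α = Δx/Fx = (-15/8) / (-15/2) = 1/4
check: Δy/Fy = (-97/128) / (-97/32) = 1/4 ✓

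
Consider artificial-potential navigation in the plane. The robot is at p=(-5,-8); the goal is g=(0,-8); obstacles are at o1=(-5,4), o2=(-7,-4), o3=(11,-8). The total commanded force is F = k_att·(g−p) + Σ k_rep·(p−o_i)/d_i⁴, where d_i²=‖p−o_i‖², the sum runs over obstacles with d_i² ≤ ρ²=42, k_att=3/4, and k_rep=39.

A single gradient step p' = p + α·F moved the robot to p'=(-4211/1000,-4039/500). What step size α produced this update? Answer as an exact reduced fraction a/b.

α = 1/5

F_att = 3/4·(g−p) = 3/4·(5,0) = (3.7500,0.0000)
o1: d²=144 > ρ²=42 → inactive
o2: d²=20 ≤ ρ²=42; F_rep = 39·(2,-4)/20² = (0.1950,-0.3900)
o3: d²=256 > ρ²=42 → inactive
F = F_att + ΣF_rep = (3.9450,-0.3900)
Δp = p'−p = (0.7890,-0.0780); α = Δx/Fx = (789/1000) / (789/200) = 1/5
check: Δy/Fy = (-39/500) / (-39/100) = 1/5 ✓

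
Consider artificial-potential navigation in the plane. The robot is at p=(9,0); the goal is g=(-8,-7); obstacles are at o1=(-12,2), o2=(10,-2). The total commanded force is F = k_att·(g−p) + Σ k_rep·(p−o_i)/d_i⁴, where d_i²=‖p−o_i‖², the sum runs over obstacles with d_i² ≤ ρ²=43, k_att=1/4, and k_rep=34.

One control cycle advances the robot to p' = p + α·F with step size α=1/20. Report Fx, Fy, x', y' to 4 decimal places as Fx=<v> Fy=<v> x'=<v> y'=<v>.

Fx=-5.6100 Fy=0.9700 x'=8.7195 y'=0.0485

F_att = 1/4·(g−p) = 1/4·(-17,-7) = (-4.2500,-1.7500)
o1: d²=445 > ρ²=43 → inactive
o2: d²=5 ≤ ρ²=43; F_rep = 34·(-1,2)/5² = (-1.3600,2.7200)
F = F_att + ΣF_rep = (-5.6100,0.9700)
p' = p + 1/20·F = (8.7195,0.0485)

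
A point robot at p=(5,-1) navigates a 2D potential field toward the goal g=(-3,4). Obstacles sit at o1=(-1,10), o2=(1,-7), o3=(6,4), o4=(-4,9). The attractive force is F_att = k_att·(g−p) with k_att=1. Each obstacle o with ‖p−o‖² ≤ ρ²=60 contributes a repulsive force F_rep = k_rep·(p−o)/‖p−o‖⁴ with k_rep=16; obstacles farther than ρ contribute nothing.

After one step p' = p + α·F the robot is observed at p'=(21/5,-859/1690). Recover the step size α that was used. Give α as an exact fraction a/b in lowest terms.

α = 1/10

F_att = 1·(g−p) = 1·(-8,5) = (-8.0000,5.0000)
o1: d²=157 > ρ²=60 → inactive
o2: d²=52 ≤ ρ²=60; F_rep = 16·(4,6)/52² = (0.0237,0.0355)
o3: d²=26 ≤ ρ²=60; F_rep = 16·(-1,-5)/26² = (-0.0237,-0.1183)
o4: d²=181 > ρ²=60 → inactive
F = F_att + ΣF_rep = (-8.0000,4.9172)
Δp = p'−p = (-0.8000,0.4917); α = Δx/Fx = (-4/5) / (-8) = 1/10
check: Δy/Fy = (831/1690) / (831/169) = 1/10 ✓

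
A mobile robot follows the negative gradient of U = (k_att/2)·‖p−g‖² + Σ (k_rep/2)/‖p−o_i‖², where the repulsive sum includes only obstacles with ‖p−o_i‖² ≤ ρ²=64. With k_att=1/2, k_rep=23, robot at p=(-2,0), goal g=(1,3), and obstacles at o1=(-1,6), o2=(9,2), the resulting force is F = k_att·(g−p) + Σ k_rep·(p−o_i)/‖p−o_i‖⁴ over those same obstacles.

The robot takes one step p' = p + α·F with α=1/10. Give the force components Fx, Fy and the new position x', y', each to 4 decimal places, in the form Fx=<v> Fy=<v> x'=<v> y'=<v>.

Fx=1.4832 Fy=1.3992 x'=-1.8517 y'=0.1399

F_att = 1/2·(g−p) = 1/2·(3,3) = (1.5000,1.5000)
o1: d²=37 ≤ ρ²=64; F_rep = 23·(-1,-6)/37² = (-0.0168,-0.1008)
o2: d²=125 > ρ²=64 → inactive
F = F_att + ΣF_rep = (1.4832,1.3992)
p' = p + 1/10·F = (-1.8517,0.1399)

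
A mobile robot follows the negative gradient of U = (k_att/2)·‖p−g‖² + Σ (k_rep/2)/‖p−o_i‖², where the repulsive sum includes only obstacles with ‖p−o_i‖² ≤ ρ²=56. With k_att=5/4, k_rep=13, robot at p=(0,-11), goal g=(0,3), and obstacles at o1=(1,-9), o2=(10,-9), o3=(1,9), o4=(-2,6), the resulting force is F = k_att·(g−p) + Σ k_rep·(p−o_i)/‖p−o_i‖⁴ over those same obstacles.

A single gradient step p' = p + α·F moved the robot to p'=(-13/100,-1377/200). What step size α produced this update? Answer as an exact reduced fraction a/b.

F_att = 5/4·(g−p) = 5/4·(0,14) = (0.0000,17.5000)
o1: d²=5 ≤ ρ²=56; F_rep = 13·(-1,-2)/5² = (-0.5200,-1.0400)
o2: d²=104 > ρ²=56 → inactive
o3: d²=401 > ρ²=56 → inactive
o4: d²=293 > ρ²=56 → inactive
F = F_att + ΣF_rep = (-0.5200,16.4600)
Δp = p'−p = (-0.1300,4.1150); α = Δx/Fx = (-13/100) / (-13/25) = 1/4
check: Δy/Fy = (823/200) / (823/50) = 1/4 ✓

α = 1/4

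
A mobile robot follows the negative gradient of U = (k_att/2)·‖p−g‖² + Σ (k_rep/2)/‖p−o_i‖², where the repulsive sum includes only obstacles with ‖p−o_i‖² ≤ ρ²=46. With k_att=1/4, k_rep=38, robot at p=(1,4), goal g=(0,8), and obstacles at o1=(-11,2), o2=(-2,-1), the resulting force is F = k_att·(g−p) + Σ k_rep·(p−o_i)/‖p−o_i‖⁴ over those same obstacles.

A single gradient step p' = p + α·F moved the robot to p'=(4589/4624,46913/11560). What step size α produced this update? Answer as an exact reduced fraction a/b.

α = 1/20

F_att = 1/4·(g−p) = 1/4·(-1,4) = (-0.2500,1.0000)
o1: d²=148 > ρ²=46 → inactive
o2: d²=34 ≤ ρ²=46; F_rep = 38·(3,5)/34² = (0.0986,0.1644)
F = F_att + ΣF_rep = (-0.1514,1.1644)
Δp = p'−p = (-0.0076,0.0582); α = Δx/Fx = (-35/4624) / (-175/1156) = 1/20
check: Δy/Fy = (673/11560) / (673/578) = 1/20 ✓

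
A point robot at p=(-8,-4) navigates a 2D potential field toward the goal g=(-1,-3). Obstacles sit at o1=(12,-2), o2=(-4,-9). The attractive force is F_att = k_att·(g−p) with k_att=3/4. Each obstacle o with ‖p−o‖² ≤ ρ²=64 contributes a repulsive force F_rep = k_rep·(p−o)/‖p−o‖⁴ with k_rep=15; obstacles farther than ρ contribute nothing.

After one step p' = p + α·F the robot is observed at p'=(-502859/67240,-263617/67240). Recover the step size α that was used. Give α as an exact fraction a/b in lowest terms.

F_att = 3/4·(g−p) = 3/4·(7,1) = (5.2500,0.7500)
o1: d²=404 > ρ²=64 → inactive
o2: d²=41 ≤ ρ²=64; F_rep = 15·(-4,5)/41² = (-0.0357,0.0446)
F = F_att + ΣF_rep = (5.2143,0.7946)
Δp = p'−p = (0.5214,0.0795); α = Δx/Fx = (35061/67240) / (35061/6724) = 1/10
check: Δy/Fy = (5343/67240) / (5343/6724) = 1/10 ✓

α = 1/10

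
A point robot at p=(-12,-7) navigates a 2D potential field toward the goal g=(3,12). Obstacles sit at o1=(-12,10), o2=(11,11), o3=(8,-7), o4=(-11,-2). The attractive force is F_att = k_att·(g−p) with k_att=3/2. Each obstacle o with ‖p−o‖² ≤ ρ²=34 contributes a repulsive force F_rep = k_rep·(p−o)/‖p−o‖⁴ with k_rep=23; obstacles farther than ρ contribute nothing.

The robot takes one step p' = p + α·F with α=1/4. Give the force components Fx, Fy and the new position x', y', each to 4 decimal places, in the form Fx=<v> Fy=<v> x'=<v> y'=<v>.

F_att = 3/2·(g−p) = 3/2·(15,19) = (22.5000,28.5000)
o1: d²=289 > ρ²=34 → inactive
o2: d²=853 > ρ²=34 → inactive
o3: d²=400 > ρ²=34 → inactive
o4: d²=26 ≤ ρ²=34; F_rep = 23·(-1,-5)/26² = (-0.0340,-0.1701)
F = F_att + ΣF_rep = (22.4660,28.3299)
p' = p + 1/4·F = (-6.3835,0.0825)

Fx=22.4660 Fy=28.3299 x'=-6.3835 y'=0.0825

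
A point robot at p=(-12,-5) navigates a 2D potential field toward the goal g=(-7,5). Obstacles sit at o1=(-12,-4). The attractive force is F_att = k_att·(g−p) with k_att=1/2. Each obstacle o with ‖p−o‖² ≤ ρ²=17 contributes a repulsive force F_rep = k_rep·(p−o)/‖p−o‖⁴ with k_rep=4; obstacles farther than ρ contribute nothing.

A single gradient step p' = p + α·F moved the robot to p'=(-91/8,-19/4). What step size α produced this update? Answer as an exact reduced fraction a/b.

F_att = 1/2·(g−p) = 1/2·(5,10) = (2.5000,5.0000)
o1: d²=1 ≤ ρ²=17; F_rep = 4·(0,-1)/1² = (0.0000,-4.0000)
F = F_att + ΣF_rep = (2.5000,1.0000)
Δp = p'−p = (0.6250,0.2500); α = Δx/Fx = (5/8) / (5/2) = 1/4
check: Δy/Fy = (1/4) / (1) = 1/4 ✓

α = 1/4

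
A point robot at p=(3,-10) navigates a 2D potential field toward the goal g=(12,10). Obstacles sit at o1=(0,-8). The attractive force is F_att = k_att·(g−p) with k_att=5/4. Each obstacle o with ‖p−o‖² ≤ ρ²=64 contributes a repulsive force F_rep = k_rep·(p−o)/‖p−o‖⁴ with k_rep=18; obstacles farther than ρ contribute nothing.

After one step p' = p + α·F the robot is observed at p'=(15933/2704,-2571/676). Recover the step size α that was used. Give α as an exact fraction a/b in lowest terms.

F_att = 5/4·(g−p) = 5/4·(9,20) = (11.2500,25.0000)
o1: d²=13 ≤ ρ²=64; F_rep = 18·(3,-2)/13² = (0.3195,-0.2130)
F = F_att + ΣF_rep = (11.5695,24.7870)
Δp = p'−p = (2.8924,6.1967); α = Δx/Fx = (7821/2704) / (7821/676) = 1/4
check: Δy/Fy = (4189/676) / (4189/169) = 1/4 ✓

α = 1/4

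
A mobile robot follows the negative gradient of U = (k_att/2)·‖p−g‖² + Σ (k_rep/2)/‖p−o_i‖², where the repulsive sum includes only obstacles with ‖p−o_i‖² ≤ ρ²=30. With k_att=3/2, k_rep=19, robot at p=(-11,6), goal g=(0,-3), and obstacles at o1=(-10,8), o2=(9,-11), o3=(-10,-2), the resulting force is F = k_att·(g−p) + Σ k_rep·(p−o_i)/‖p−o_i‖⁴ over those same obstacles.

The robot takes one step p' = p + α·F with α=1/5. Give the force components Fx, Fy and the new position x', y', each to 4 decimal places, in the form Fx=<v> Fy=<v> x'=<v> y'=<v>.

Fx=15.7400 Fy=-15.0200 x'=-7.8520 y'=2.9960

F_att = 3/2·(g−p) = 3/2·(11,-9) = (16.5000,-13.5000)
o1: d²=5 ≤ ρ²=30; F_rep = 19·(-1,-2)/5² = (-0.7600,-1.5200)
o2: d²=689 > ρ²=30 → inactive
o3: d²=65 > ρ²=30 → inactive
F = F_att + ΣF_rep = (15.7400,-15.0200)
p' = p + 1/5·F = (-7.8520,2.9960)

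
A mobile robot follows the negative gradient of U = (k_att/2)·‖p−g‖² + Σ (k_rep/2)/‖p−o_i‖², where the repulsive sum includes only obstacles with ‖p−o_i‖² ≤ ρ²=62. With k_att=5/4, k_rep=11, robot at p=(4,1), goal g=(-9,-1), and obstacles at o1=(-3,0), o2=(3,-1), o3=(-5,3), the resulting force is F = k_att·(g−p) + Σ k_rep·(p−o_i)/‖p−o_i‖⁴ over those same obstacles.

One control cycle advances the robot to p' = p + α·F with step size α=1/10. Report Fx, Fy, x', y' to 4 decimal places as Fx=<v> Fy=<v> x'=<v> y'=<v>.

F_att = 5/4·(g−p) = 5/4·(-13,-2) = (-16.2500,-2.5000)
o1: d²=50 ≤ ρ²=62; F_rep = 11·(7,1)/50² = (0.0308,0.0044)
o2: d²=5 ≤ ρ²=62; F_rep = 11·(1,2)/5² = (0.4400,0.8800)
o3: d²=85 > ρ²=62 → inactive
F = F_att + ΣF_rep = (-15.7792,-1.6156)
p' = p + 1/10·F = (2.4221,0.8384)

Fx=-15.7792 Fy=-1.6156 x'=2.4221 y'=0.8384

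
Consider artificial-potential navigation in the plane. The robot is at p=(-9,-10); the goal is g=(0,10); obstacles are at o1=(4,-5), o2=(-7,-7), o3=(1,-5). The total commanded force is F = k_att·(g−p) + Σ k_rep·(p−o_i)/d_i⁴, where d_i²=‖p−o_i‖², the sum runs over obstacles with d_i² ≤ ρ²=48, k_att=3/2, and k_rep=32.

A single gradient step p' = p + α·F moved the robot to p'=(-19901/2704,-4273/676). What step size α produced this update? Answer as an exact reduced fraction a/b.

F_att = 3/2·(g−p) = 3/2·(9,20) = (13.5000,30.0000)
o1: d²=194 > ρ²=48 → inactive
o2: d²=13 ≤ ρ²=48; F_rep = 32·(-2,-3)/13² = (-0.3787,-0.5680)
o3: d²=125 > ρ²=48 → inactive
F = F_att + ΣF_rep = (13.1213,29.4320)
Δp = p'−p = (1.6402,3.6790); α = Δx/Fx = (4435/2704) / (4435/338) = 1/8
check: Δy/Fy = (2487/676) / (4974/169) = 1/8 ✓

α = 1/8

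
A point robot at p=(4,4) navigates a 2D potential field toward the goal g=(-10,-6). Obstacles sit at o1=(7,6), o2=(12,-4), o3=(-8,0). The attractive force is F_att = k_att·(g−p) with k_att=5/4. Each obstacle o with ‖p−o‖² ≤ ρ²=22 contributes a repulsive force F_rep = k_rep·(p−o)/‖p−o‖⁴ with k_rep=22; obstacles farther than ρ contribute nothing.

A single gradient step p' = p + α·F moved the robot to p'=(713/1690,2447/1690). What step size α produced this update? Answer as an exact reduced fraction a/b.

F_att = 5/4·(g−p) = 5/4·(-14,-10) = (-17.5000,-12.5000)
o1: d²=13 ≤ ρ²=22; F_rep = 22·(-3,-2)/13² = (-0.3905,-0.2604)
o2: d²=128 > ρ²=22 → inactive
o3: d²=160 > ρ²=22 → inactive
F = F_att + ΣF_rep = (-17.8905,-12.7604)
Δp = p'−p = (-3.5781,-2.5521); α = Δx/Fx = (-6047/1690) / (-6047/338) = 1/5
check: Δy/Fy = (-4313/1690) / (-4313/338) = 1/5 ✓

α = 1/5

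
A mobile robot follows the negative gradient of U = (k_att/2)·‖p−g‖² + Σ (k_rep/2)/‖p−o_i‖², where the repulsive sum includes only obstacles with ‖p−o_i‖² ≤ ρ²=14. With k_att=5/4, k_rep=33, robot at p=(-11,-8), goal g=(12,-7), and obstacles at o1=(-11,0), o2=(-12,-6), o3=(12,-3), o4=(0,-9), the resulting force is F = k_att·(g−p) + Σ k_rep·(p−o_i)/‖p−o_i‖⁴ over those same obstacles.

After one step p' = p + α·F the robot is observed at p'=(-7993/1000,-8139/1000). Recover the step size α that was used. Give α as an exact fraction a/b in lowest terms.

F_att = 5/4·(g−p) = 5/4·(23,1) = (28.7500,1.2500)
o1: d²=64 > ρ²=14 → inactive
o2: d²=5 ≤ ρ²=14; F_rep = 33·(1,-2)/5² = (1.3200,-2.6400)
o3: d²=554 > ρ²=14 → inactive
o4: d²=122 > ρ²=14 → inactive
F = F_att + ΣF_rep = (30.0700,-1.3900)
Δp = p'−p = (3.0070,-0.1390); α = Δx/Fx = (3007/1000) / (3007/100) = 1/10
check: Δy/Fy = (-139/1000) / (-139/100) = 1/10 ✓

α = 1/10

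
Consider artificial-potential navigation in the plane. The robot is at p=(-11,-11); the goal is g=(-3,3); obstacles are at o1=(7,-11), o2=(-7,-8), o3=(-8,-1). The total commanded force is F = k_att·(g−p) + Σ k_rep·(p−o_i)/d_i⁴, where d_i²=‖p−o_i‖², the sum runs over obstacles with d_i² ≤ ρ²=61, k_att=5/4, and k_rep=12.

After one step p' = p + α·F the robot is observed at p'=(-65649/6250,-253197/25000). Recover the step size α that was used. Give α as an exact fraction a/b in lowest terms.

F_att = 5/4·(g−p) = 5/4·(8,14) = (10.0000,17.5000)
o1: d²=324 > ρ²=61 → inactive
o2: d²=25 ≤ ρ²=61; F_rep = 12·(-4,-3)/25² = (-0.0768,-0.0576)
o3: d²=109 > ρ²=61 → inactive
F = F_att + ΣF_rep = (9.9232,17.4424)
Δp = p'−p = (0.4962,0.8721); α = Δx/Fx = (3101/6250) / (6202/625) = 1/20
check: Δy/Fy = (21803/25000) / (21803/1250) = 1/20 ✓

α = 1/20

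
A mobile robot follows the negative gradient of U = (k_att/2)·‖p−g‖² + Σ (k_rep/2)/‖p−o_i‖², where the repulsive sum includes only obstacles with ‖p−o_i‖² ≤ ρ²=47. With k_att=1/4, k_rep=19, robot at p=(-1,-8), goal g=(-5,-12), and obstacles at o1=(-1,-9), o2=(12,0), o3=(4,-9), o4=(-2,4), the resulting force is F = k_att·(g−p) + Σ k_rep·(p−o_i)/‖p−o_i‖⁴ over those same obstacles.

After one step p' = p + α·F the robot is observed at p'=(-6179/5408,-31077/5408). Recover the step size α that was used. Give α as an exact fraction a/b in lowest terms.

F_att = 1/4·(g−p) = 1/4·(-4,-4) = (-1.0000,-1.0000)
o1: d²=1 ≤ ρ²=47; F_rep = 19·(0,1)/1² = (0.0000,19.0000)
o2: d²=233 > ρ²=47 → inactive
o3: d²=26 ≤ ρ²=47; F_rep = 19·(-5,1)/26² = (-0.1405,0.0281)
o4: d²=145 > ρ²=47 → inactive
F = F_att + ΣF_rep = (-1.1405,18.0281)
Δp = p'−p = (-0.1426,2.2535); α = Δx/Fx = (-771/5408) / (-771/676) = 1/8
check: Δy/Fy = (12187/5408) / (12187/676) = 1/8 ✓

α = 1/8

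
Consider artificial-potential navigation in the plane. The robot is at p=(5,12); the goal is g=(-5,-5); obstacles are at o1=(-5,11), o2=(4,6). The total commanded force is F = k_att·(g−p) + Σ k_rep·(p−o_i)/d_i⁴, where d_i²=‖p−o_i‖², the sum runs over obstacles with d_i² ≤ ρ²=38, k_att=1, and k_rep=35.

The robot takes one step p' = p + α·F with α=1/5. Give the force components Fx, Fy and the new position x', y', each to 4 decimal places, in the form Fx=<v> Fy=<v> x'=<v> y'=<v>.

Fx=-9.9744 Fy=-16.8466 x'=3.0051 y'=8.6307

F_att = 1·(g−p) = 1·(-10,-17) = (-10.0000,-17.0000)
o1: d²=101 > ρ²=38 → inactive
o2: d²=37 ≤ ρ²=38; F_rep = 35·(1,6)/37² = (0.0256,0.1534)
F = F_att + ΣF_rep = (-9.9744,-16.8466)
p' = p + 1/5·F = (3.0051,8.6307)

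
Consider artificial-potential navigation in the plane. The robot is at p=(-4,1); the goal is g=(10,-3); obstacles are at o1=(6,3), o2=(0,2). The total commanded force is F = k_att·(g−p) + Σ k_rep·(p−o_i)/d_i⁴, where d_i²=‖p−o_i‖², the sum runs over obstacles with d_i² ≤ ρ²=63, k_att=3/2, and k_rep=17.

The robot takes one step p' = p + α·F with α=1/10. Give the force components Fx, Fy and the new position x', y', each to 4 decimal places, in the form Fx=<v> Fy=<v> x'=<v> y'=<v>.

Fx=20.7647 Fy=-6.0588 x'=-1.9235 y'=0.3941

F_att = 3/2·(g−p) = 3/2·(14,-4) = (21.0000,-6.0000)
o1: d²=104 > ρ²=63 → inactive
o2: d²=17 ≤ ρ²=63; F_rep = 17·(-4,-1)/17² = (-0.2353,-0.0588)
F = F_att + ΣF_rep = (20.7647,-6.0588)
p' = p + 1/10·F = (-1.9235,0.3941)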